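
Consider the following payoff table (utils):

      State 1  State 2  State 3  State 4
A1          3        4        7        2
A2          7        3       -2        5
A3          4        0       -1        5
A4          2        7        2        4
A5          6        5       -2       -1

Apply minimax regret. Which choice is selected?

Column bests: State 1=7, State 2=7, State 3=7, State 4=5.
A1 regrets: 4, 3, 0, 3 → max 4
A2 regrets: 0, 4, 9, 0 → max 9
A3 regrets: 3, 7, 8, 0 → max 8
A4 regrets: 5, 0, 5, 1 → max 5
A5 regrets: 1, 2, 9, 6 → max 9
Smallest max regret = 4 → A1.

A1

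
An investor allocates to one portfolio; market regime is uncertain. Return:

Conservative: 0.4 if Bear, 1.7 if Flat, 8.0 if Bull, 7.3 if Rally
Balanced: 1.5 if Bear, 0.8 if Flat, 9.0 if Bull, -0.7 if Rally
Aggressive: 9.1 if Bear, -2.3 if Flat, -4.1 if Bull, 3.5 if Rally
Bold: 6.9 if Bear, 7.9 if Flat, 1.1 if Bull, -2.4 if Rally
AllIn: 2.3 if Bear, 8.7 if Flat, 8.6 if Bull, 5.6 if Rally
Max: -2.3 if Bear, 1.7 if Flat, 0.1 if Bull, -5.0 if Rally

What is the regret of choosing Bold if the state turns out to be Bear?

Best payoff under Bear is 9.1.
Regret = 9.1 − 6.9 = 2.2.

2.2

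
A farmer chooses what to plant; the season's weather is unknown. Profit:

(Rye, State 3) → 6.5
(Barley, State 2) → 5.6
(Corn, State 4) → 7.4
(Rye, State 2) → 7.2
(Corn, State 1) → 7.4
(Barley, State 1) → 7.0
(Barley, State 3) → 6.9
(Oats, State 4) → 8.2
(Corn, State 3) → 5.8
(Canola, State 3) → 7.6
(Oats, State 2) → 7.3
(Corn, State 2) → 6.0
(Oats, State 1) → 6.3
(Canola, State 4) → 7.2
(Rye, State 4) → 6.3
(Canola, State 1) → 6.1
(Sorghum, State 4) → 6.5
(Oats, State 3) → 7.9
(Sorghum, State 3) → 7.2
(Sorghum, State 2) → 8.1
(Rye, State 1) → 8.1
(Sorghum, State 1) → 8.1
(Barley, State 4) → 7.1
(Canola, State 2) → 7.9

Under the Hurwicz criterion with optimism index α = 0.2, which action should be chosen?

Oats: 0.2·8.2 + 0.8·6.3 = 6.68
Canola: 0.2·7.9 + 0.8·6.1 = 6.46
Barley: 0.2·7.1 + 0.8·5.6 = 5.9
Sorghum: 0.2·8.1 + 0.8·6.5 = 6.82
Rye: 0.2·8.1 + 0.8·6.3 = 6.66
Corn: 0.2·7.4 + 0.8·5.8 = 6.12
Highest Hurwicz score = 6.82 → Sorghum.

Sorghum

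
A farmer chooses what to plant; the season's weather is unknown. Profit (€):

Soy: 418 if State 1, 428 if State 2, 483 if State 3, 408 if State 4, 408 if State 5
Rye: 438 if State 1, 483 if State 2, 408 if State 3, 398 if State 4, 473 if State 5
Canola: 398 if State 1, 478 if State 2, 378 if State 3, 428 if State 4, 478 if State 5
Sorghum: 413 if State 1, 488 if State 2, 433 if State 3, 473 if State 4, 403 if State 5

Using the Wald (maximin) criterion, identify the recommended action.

Soy

Row minima: Soy=408, Rye=398, Canola=378, Sorghum=403
Best worst-case = 408 → Soy.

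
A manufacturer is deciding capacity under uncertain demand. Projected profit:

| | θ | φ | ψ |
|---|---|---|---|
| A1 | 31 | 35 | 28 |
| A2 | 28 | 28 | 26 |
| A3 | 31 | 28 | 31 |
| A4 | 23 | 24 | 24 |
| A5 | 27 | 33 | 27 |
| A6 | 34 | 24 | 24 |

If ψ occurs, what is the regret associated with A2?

Best payoff under ψ is 31.
Regret = 31 − 26 = 5.

5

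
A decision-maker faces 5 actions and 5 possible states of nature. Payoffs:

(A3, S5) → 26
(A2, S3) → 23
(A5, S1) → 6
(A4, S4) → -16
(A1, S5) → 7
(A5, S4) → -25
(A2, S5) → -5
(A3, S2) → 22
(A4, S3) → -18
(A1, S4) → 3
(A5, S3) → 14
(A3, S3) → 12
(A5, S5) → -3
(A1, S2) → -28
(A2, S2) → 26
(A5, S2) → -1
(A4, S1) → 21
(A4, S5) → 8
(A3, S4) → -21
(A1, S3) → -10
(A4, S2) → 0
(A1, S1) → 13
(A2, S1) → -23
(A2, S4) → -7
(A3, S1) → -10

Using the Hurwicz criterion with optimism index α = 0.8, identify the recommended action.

A3

A1: 0.8·13 + 0.2·(-28) = 4.8
A2: 0.8·26 + 0.2·(-23) = 16.2
A3: 0.8·26 + 0.2·(-21) = 16.6
A4: 0.8·21 + 0.2·(-18) = 13.2
A5: 0.8·14 + 0.2·(-25) = 6.2
Highest Hurwicz score = 16.6 → A3.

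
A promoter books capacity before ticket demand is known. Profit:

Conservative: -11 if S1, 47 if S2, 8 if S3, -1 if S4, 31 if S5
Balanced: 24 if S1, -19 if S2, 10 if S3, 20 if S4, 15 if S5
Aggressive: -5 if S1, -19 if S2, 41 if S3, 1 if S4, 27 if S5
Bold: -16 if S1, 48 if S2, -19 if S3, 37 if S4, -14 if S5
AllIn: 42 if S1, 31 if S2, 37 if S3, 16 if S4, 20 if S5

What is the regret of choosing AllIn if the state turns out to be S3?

Best payoff under S3 is 41.
Regret = 41 − 37 = 4.

4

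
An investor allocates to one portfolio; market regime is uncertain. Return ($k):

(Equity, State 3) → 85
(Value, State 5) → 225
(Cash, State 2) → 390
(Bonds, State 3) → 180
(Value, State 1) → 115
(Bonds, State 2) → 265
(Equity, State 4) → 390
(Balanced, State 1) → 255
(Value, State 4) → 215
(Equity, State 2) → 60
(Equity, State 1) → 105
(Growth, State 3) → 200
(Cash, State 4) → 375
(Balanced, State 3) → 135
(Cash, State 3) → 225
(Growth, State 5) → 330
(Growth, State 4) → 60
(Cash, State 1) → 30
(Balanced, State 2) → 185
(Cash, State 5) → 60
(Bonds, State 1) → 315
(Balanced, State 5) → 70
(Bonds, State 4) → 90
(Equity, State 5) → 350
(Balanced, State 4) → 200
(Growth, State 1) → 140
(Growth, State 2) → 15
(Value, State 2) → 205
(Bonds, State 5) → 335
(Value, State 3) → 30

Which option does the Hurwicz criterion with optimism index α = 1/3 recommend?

Bonds

Bonds: 1/3·335 + 2/3·90 = 515/3
Cash: 1/3·390 + 2/3·30 = 150
Equity: 1/3·390 + 2/3·60 = 170
Value: 1/3·225 + 2/3·30 = 95
Growth: 1/3·330 + 2/3·15 = 120
Balanced: 1/3·255 + 2/3·70 = 395/3
Highest Hurwicz score = 515/3 → Bonds.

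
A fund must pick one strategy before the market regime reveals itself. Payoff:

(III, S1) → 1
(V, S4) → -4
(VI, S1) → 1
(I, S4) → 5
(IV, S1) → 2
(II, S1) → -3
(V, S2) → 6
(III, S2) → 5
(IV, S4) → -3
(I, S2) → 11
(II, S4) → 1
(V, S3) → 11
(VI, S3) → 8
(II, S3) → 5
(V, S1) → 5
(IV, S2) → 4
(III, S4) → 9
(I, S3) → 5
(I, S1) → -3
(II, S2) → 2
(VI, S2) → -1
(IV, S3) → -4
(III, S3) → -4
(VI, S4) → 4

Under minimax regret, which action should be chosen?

Column bests: S1=5, S2=11, S3=11, S4=9.
I regrets: 8, 0, 6, 4 → max 8
II regrets: 8, 9, 6, 8 → max 9
III regrets: 4, 6, 15, 0 → max 15
IV regrets: 3, 7, 15, 12 → max 15
V regrets: 0, 5, 0, 13 → max 13
VI regrets: 4, 12, 3, 5 → max 12
Smallest max regret = 8 → I.

I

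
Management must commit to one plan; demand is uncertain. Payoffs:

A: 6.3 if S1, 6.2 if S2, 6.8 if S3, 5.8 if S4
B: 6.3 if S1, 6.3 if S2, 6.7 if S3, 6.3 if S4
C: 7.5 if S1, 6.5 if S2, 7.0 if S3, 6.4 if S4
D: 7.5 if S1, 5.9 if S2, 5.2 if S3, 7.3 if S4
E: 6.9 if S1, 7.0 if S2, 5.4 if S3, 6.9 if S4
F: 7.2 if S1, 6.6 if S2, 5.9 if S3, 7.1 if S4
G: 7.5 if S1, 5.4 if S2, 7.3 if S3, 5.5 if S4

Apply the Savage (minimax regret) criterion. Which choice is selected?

Column bests: S1=7.5, S2=7.0, S3=7.3, S4=7.3.
A regrets: 1.2, 0.8, 0.5, 1.5 → max 1.5
B regrets: 1.2, 0.7, 0.6, 1.0 → max 1.2
C regrets: 0.0, 0.5, 0.3, 0.9 → max 0.9
D regrets: 0.0, 1.1, 2.1, 0.0 → max 2.1
E regrets: 0.6, 0.0, 1.9, 0.4 → max 1.9
F regrets: 0.3, 0.4, 1.4, 0.2 → max 1.4
G regrets: 0.0, 1.6, 0.0, 1.8 → max 1.8
Smallest max regret = 0.9 → C.

C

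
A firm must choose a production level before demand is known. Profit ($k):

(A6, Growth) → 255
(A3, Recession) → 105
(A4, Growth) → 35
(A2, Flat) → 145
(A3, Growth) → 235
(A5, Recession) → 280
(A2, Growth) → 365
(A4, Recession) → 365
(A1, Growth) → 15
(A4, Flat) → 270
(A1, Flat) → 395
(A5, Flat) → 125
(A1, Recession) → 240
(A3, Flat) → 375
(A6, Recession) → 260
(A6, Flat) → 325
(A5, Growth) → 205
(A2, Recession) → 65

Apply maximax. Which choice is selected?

A1

Row maxima: A1=395, A2=365, A3=375, A4=365, A5=280, A6=325
Best best-case = 395 → A1.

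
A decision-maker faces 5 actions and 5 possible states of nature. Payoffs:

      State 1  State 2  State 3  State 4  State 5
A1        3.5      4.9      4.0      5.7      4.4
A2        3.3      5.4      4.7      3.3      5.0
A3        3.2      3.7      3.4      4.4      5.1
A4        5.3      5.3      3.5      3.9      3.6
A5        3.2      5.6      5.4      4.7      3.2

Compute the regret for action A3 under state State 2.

Best payoff under State 2 is 5.6.
Regret = 5.6 − 3.7 = 1.9.

1.9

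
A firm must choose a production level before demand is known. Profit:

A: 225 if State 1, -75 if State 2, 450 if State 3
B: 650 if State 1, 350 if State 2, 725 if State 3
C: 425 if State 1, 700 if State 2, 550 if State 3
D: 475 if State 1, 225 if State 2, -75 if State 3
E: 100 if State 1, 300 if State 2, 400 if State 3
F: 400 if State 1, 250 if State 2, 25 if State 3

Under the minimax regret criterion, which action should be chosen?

Column bests: State 1=650, State 2=700, State 3=725.
A regrets: 425, 775, 275 → max 775
B regrets: 0, 350, 0 → max 350
C regrets: 225, 0, 175 → max 225
D regrets: 175, 475, 800 → max 800
E regrets: 550, 400, 325 → max 550
F regrets: 250, 450, 700 → max 700
Smallest max regret = 225 → C.

C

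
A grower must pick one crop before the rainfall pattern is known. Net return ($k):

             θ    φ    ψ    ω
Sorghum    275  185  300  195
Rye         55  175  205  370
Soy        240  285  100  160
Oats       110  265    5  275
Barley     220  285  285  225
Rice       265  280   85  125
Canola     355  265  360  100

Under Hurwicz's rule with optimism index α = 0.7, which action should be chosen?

Sorghum: 0.7·300 + 0.3·185 = 265.5
Rye: 0.7·370 + 0.3·55 = 275.5
Soy: 0.7·285 + 0.3·100 = 229.5
Oats: 0.7·275 + 0.3·5 = 194
Barley: 0.7·285 + 0.3·220 = 265.5
Rice: 0.7·280 + 0.3·85 = 221.5
Canola: 0.7·360 + 0.3·100 = 282
Highest Hurwicz score = 282 → Canola.

Canola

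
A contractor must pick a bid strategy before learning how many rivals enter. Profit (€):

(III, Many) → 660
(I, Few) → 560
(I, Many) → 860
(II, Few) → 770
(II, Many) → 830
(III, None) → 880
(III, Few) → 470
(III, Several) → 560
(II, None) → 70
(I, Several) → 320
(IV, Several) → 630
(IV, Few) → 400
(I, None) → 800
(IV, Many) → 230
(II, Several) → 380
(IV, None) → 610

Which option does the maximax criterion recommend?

Row maxima: I=860, II=830, III=880, IV=630
Best best-case = 880 → III.

III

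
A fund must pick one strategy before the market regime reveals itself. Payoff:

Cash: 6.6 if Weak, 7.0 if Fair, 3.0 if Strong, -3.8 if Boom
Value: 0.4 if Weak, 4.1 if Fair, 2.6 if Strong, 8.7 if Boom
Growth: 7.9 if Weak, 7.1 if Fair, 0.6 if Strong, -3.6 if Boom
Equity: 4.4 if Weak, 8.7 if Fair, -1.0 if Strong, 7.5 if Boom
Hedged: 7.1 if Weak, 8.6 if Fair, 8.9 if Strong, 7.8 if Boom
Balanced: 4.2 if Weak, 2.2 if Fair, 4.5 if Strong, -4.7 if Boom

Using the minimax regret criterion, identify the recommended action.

Column bests: Weak=7.9, Fair=8.7, Strong=8.9, Boom=8.7.
Cash regrets: 1.3, 1.7, 5.9, 12.5 → max 12.5
Value regrets: 7.5, 4.6, 6.3, 0.0 → max 7.5
Growth regrets: 0.0, 1.6, 8.3, 12.3 → max 12.3
Equity regrets: 3.5, 0.0, 9.9, 1.2 → max 9.9
Hedged regrets: 0.8, 0.1, 0.0, 0.9 → max 0.9
Balanced regrets: 3.7, 6.5, 4.4, 13.4 → max 13.4
Smallest max regret = 0.9 → Hedged.

Hedged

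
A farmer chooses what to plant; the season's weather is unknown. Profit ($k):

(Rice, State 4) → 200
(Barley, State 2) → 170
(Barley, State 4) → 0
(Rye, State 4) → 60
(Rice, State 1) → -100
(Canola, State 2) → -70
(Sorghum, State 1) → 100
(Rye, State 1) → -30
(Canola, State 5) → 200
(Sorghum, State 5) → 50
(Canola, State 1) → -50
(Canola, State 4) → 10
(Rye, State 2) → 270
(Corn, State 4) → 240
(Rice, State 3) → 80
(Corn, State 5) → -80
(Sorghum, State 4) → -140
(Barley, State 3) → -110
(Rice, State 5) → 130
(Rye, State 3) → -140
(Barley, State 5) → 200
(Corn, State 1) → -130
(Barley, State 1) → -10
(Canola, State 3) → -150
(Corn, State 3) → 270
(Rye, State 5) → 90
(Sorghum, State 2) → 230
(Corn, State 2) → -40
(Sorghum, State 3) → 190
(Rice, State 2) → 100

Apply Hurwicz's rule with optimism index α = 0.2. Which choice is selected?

Rice

Rye: 0.2·270 + 0.8·(-140) = -58
Sorghum: 0.2·230 + 0.8·(-140) = -66
Canola: 0.2·200 + 0.8·(-150) = -80
Corn: 0.2·270 + 0.8·(-130) = -50
Barley: 0.2·200 + 0.8·(-110) = -48
Rice: 0.2·200 + 0.8·(-100) = -40
Highest Hurwicz score = -40 → Rice.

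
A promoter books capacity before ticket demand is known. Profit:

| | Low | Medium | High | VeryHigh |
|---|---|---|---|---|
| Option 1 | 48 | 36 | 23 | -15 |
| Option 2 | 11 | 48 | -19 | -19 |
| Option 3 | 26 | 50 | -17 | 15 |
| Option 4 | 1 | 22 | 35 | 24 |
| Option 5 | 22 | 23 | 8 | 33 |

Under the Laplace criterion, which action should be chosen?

Option 1

Row averages: Option 1=23, Option 2=5.25, Option 3=18.5, Option 4=20.5, Option 5=21.5
Highest average = 23 → Option 1.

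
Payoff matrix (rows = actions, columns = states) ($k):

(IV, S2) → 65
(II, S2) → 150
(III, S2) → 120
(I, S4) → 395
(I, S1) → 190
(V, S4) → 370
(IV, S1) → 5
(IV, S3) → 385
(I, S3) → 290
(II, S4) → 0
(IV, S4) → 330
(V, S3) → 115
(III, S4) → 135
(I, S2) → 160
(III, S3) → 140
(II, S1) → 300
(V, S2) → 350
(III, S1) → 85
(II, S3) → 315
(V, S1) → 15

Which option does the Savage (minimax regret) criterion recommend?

Column bests: S1=300, S2=350, S3=385, S4=395.
I regrets: 110, 190, 95, 0 → max 190
II regrets: 0, 200, 70, 395 → max 395
III regrets: 215, 230, 245, 260 → max 260
IV regrets: 295, 285, 0, 65 → max 295
V regrets: 285, 0, 270, 25 → max 285
Smallest max regret = 190 → I.

I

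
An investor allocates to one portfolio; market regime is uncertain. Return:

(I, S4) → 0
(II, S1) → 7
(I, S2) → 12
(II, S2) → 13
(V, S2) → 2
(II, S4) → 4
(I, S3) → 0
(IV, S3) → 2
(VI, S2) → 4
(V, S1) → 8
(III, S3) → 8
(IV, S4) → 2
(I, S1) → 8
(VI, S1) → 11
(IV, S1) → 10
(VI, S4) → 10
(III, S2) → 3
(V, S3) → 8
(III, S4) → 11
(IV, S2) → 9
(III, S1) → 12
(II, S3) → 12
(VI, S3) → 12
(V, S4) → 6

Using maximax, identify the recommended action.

II

Row maxima: I=12, II=13, III=12, IV=10, V=8, VI=12
Best best-case = 13 → II.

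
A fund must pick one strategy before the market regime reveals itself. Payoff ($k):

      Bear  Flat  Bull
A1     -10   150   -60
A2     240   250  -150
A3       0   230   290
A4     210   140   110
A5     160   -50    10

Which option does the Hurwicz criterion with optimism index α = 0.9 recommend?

A3

A1: 0.9·150 + 0.1·(-60) = 129
A2: 0.9·250 + 0.1·(-150) = 210
A3: 0.9·290 + 0.1·0 = 261
A4: 0.9·210 + 0.1·110 = 200
A5: 0.9·160 + 0.1·(-50) = 139
Highest Hurwicz score = 261 → A3.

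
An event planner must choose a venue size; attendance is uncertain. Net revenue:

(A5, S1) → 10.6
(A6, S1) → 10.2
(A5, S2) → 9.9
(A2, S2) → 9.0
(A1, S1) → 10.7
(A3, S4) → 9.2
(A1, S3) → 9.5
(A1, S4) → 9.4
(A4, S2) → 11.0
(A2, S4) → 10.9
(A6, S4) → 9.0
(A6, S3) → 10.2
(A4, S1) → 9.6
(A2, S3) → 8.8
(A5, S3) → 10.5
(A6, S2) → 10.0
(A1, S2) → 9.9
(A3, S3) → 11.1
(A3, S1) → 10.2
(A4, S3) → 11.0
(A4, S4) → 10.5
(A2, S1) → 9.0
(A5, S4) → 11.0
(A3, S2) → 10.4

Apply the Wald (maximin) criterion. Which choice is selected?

A5

Row minima: A1=9.4, A2=8.8, A3=9.2, A4=9.6, A5=9.9, A6=9.0
Best worst-case = 9.9 → A5.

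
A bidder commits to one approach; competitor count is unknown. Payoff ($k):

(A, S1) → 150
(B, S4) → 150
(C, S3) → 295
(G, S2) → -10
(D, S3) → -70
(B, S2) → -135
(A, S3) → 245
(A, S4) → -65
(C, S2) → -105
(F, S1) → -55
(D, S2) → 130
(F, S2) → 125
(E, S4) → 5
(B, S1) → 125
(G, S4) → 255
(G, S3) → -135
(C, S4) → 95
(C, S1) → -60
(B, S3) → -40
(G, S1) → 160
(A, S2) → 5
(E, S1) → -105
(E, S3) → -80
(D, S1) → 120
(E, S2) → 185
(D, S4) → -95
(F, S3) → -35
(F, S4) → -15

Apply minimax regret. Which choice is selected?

C

Column bests: S1=160, S2=185, S3=295, S4=255.
A regrets: 10, 180, 50, 320 → max 320
B regrets: 35, 320, 335, 105 → max 335
C regrets: 220, 290, 0, 160 → max 290
D regrets: 40, 55, 365, 350 → max 365
E regrets: 265, 0, 375, 250 → max 375
F regrets: 215, 60, 330, 270 → max 330
G regrets: 0, 195, 430, 0 → max 430
Smallest max regret = 290 → C.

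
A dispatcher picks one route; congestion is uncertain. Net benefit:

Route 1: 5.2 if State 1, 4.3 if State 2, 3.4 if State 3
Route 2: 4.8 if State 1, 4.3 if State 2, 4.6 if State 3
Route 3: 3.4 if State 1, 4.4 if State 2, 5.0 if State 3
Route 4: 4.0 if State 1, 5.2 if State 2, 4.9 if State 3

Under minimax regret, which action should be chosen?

Route 2

Column bests: State 1=5.2, State 2=5.2, State 3=5.0.
Route 1 regrets: 0.0, 0.9, 1.6 → max 1.6
Route 2 regrets: 0.4, 0.9, 0.4 → max 0.9
Route 3 regrets: 1.8, 0.8, 0.0 → max 1.8
Route 4 regrets: 1.2, 0.0, 0.1 → max 1.2
Smallest max regret = 0.9 → Route 2.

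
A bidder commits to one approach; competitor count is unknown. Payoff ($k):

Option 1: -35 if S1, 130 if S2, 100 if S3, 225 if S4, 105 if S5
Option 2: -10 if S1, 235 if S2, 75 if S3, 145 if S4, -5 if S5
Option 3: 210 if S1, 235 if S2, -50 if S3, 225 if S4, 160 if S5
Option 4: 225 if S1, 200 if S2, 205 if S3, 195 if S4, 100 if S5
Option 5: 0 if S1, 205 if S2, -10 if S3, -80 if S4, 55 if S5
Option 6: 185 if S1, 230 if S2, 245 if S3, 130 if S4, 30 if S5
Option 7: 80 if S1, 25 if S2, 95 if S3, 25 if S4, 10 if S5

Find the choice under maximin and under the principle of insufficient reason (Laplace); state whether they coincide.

Row minima: Option 1=-35, Option 2=-10, Option 3=-50, Option 4=100, Option 5=-80, Option 6=30, Option 7=10
Best worst-case = 100 → Option 4.
Row averages: Option 1=105, Option 2=88, Option 3=156, Option 4=185, Option 5=34, Option 6=164, Option 7=47
Highest average = 185 → Option 4.

maximin → Option 4; laplace → Option 4 (agree)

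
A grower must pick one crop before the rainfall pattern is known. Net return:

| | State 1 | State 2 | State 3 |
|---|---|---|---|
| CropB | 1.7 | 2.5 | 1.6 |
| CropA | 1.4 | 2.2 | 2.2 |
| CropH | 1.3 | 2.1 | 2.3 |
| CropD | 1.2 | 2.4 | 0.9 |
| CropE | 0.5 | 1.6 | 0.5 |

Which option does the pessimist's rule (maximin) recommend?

Row minima: CropB=1.6, CropA=1.4, CropH=1.3, CropD=0.9, CropE=0.5
Best worst-case = 1.6 → CropB.

CropB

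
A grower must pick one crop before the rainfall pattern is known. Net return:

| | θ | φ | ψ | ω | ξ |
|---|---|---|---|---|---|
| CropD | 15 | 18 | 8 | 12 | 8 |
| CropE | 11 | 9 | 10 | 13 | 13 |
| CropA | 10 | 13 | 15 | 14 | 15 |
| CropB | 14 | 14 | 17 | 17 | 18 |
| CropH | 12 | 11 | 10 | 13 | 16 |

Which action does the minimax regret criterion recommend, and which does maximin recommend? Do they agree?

minimax regret → CropB; maximin → CropB (agree)

Column bests: θ=15, φ=18, ψ=17, ω=17, ξ=18.
CropD regrets: 0, 0, 9, 5, 10 → max 10
CropE regrets: 4, 9, 7, 4, 5 → max 9
CropA regrets: 5, 5, 2, 3, 3 → max 5
CropB regrets: 1, 4, 0, 0, 0 → max 4
CropH regrets: 3, 7, 7, 4, 2 → max 7
Smallest max regret = 4 → CropB.
Row minima: CropD=8, CropE=9, CropA=10, CropB=14, CropH=10
Best worst-case = 14 → CropB.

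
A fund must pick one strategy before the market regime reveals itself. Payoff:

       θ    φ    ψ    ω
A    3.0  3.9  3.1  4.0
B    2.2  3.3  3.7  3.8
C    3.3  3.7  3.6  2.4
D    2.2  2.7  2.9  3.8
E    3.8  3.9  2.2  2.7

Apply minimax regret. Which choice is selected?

A

Column bests: θ=3.8, φ=3.9, ψ=3.7, ω=4.0.
A regrets: 0.8, 0.0, 0.6, 0.0 → max 0.8
B regrets: 1.6, 0.6, 0.0, 0.2 → max 1.6
C regrets: 0.5, 0.2, 0.1, 1.6 → max 1.6
D regrets: 1.6, 1.2, 0.8, 0.2 → max 1.6
E regrets: 0.0, 0.0, 1.5, 1.3 → max 1.5
Smallest max regret = 0.8 → A.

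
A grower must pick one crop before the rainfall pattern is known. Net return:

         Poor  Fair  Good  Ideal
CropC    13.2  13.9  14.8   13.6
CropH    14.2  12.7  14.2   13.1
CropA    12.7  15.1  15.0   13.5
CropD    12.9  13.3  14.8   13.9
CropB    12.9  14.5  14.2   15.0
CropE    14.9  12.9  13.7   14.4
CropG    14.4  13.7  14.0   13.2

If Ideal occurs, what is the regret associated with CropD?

1.1

Best payoff under Ideal is 15.0.
Regret = 15.0 − 13.9 = 1.1.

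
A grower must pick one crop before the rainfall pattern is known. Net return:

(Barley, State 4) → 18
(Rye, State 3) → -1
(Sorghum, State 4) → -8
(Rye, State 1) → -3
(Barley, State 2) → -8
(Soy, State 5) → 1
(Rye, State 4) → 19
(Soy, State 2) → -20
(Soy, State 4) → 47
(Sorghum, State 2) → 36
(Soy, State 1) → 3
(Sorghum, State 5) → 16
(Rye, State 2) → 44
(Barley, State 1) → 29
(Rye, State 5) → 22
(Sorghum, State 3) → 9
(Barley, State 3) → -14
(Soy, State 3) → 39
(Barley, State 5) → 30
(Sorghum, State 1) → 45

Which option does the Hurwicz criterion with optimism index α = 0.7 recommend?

Rye

Rye: 0.7·44 + 0.3·(-3) = 29.9
Soy: 0.7·47 + 0.3·(-20) = 26.9
Sorghum: 0.7·45 + 0.3·(-8) = 29.1
Barley: 0.7·30 + 0.3·(-14) = 16.8
Highest Hurwicz score = 29.9 → Rye.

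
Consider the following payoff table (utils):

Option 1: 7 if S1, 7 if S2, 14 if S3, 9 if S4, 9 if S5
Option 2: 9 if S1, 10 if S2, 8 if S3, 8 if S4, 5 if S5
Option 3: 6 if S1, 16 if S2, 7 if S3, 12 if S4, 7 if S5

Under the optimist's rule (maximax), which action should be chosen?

Option 3

Row maxima: Option 1=14, Option 2=10, Option 3=16
Best best-case = 16 → Option 3.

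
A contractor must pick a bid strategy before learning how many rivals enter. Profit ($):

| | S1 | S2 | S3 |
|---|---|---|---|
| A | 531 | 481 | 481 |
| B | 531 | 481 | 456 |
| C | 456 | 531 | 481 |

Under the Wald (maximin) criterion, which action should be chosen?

A

Row minima: A=481, B=456, C=456
Best worst-case = 481 → A.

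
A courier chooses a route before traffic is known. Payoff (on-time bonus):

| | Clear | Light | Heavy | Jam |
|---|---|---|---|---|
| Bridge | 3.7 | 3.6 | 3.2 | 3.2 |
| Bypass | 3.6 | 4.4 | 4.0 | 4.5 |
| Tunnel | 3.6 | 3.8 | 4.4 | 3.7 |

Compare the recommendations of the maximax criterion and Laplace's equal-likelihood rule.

maximax → Bypass; laplace → Bypass (agree)

Row maxima: Bridge=3.7, Bypass=4.5, Tunnel=4.4
Best best-case = 4.5 → Bypass.
Row averages: Bridge=3.425, Bypass=4.125, Tunnel=3.875
Highest average = 4.125 → Bypass.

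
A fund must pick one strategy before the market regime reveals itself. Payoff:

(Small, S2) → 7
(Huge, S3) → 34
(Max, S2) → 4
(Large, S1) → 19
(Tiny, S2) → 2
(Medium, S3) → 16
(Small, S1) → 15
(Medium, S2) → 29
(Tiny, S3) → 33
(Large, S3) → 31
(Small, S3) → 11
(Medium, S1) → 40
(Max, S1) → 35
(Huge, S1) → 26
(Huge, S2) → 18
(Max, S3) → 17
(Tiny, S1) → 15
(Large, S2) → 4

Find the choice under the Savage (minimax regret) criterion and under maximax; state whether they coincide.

minimax regret → Huge; maximax → Medium (disagree)

Column bests: S1=40, S2=29, S3=34.
Tiny regrets: 25, 27, 1 → max 27
Small regrets: 25, 22, 23 → max 25
Medium regrets: 0, 0, 18 → max 18
Large regrets: 21, 25, 3 → max 25
Huge regrets: 14, 11, 0 → max 14
Max regrets: 5, 25, 17 → max 25
Smallest max regret = 14 → Huge.
Row maxima: Tiny=33, Small=15, Medium=40, Large=31, Huge=34, Max=35
Best best-case = 40 → Medium.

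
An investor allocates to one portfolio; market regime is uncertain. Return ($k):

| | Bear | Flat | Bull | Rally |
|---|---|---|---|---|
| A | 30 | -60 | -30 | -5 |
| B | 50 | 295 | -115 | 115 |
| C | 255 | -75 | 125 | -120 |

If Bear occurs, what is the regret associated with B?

205

Best payoff under Bear is 255.
Regret = 255 − 50 = 205.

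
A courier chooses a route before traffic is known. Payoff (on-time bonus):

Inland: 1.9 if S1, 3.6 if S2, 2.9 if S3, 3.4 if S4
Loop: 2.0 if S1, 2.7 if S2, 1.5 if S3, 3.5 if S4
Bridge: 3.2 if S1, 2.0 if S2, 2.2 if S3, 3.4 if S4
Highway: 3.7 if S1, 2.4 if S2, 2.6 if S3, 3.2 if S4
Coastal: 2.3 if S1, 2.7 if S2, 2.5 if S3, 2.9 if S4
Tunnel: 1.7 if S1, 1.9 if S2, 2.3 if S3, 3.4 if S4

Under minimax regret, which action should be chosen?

Highway

Column bests: S1=3.7, S2=3.6, S3=2.9, S4=3.5.
Inland regrets: 1.8, 0.0, 0.0, 0.1 → max 1.8
Loop regrets: 1.7, 0.9, 1.4, 0.0 → max 1.7
Bridge regrets: 0.5, 1.6, 0.7, 0.1 → max 1.6
Highway regrets: 0.0, 1.2, 0.3, 0.3 → max 1.2
Coastal regrets: 1.4, 0.9, 0.4, 0.6 → max 1.4
Tunnel regrets: 2.0, 1.7, 0.6, 0.1 → max 2.0
Smallest max regret = 1.2 → Highway.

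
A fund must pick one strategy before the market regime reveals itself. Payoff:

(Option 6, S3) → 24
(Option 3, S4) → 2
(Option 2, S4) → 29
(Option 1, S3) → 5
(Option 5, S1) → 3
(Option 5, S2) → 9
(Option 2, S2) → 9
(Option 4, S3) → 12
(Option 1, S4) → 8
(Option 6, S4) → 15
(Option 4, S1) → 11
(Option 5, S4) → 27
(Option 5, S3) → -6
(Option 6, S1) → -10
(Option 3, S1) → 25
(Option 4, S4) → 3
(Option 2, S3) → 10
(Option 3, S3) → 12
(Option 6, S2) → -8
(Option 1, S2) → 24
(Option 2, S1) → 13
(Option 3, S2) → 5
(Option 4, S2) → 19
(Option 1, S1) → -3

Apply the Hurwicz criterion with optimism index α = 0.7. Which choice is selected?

Option 1: 0.7·24 + 0.3·(-3) = 15.9
Option 2: 0.7·29 + 0.3·9 = 23
Option 3: 0.7·25 + 0.3·2 = 18.1
Option 4: 0.7·19 + 0.3·3 = 14.2
Option 5: 0.7·27 + 0.3·(-6) = 17.1
Option 6: 0.7·24 + 0.3·(-10) = 13.8
Highest Hurwicz score = 23 → Option 2.

Option 2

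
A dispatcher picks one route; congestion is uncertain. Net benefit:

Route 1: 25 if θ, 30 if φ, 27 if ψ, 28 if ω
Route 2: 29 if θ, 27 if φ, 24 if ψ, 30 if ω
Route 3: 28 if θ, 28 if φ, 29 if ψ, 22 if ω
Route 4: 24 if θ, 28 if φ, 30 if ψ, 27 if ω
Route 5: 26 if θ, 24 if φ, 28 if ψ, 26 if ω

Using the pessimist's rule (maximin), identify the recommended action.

Row minima: Route 1=25, Route 2=24, Route 3=22, Route 4=24, Route 5=24
Best worst-case = 25 → Route 1.

Route 1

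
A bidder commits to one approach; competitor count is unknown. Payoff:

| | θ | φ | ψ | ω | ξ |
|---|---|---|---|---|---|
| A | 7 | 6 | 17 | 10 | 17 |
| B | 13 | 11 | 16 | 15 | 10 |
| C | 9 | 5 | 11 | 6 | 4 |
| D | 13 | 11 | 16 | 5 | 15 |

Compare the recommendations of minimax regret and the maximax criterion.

Column bests: θ=13, φ=11, ψ=17, ω=15, ξ=17.
A regrets: 6, 5, 0, 5, 0 → max 6
B regrets: 0, 0, 1, 0, 7 → max 7
C regrets: 4, 6, 6, 9, 13 → max 13
D regrets: 0, 0, 1, 10, 2 → max 10
Smallest max regret = 6 → A.
Row maxima: A=17, B=16, C=11, D=16
Best best-case = 17 → A.

minimax regret → A; maximax → A (agree)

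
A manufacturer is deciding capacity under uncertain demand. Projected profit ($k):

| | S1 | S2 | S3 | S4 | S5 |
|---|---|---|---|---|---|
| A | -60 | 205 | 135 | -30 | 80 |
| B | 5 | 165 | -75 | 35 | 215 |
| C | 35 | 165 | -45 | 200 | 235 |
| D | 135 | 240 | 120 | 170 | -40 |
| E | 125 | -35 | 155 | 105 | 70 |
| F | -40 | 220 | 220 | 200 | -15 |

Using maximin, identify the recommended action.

E

Row minima: A=-60, B=-75, C=-45, D=-40, E=-35, F=-40
Best worst-case = -35 → E.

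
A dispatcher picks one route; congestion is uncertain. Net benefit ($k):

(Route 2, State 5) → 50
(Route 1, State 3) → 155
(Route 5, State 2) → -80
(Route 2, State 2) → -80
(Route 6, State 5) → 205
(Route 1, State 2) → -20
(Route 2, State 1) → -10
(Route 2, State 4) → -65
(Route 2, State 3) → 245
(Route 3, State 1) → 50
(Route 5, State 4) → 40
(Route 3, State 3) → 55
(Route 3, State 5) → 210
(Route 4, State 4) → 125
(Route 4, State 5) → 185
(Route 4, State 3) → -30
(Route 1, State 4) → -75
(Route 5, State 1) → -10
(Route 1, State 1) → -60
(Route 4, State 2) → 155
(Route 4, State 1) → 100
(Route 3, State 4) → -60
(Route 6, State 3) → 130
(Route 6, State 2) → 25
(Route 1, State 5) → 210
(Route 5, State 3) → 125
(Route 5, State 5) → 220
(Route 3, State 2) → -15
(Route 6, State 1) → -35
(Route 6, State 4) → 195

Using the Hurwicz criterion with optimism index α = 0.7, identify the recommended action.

Route 2

Route 1: 0.7·210 + 0.3·(-75) = 124.5
Route 2: 0.7·245 + 0.3·(-80) = 147.5
Route 3: 0.7·210 + 0.3·(-60) = 129
Route 4: 0.7·185 + 0.3·(-30) = 120.5
Route 5: 0.7·220 + 0.3·(-80) = 130
Route 6: 0.7·205 + 0.3·(-35) = 133
Highest Hurwicz score = 147.5 → Route 2.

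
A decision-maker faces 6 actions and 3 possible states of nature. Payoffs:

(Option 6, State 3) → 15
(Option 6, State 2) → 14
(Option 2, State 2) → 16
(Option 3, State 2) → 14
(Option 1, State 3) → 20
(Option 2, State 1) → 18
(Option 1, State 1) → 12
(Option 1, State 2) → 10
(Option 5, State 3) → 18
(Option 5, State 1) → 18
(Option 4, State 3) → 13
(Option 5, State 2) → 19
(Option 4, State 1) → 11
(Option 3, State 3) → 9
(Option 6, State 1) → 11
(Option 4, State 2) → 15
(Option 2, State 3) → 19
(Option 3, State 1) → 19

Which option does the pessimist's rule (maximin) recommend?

Row minima: Option 1=10, Option 2=16, Option 3=9, Option 4=11, Option 5=18, Option 6=11
Best worst-case = 18 → Option 5.

Option 5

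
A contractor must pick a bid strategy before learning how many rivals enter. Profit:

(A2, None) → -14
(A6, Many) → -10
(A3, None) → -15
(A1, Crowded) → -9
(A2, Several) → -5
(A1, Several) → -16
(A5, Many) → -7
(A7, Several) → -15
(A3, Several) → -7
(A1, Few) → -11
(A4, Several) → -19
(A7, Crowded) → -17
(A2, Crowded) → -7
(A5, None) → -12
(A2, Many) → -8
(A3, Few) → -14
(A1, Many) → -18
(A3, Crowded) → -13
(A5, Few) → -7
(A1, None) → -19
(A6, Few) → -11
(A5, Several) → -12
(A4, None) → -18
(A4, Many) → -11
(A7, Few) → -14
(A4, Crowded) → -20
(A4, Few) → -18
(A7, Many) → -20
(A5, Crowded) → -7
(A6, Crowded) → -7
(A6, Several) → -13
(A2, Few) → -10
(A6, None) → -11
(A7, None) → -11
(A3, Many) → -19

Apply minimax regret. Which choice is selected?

A2

Column bests: None=-11, Few=-7, Several=-5, Many=-7, Crowded=-7.
A1 regrets: 8, 4, 11, 11, 2 → max 11
A2 regrets: 3, 3, 0, 1, 0 → max 3
A3 regrets: 4, 7, 2, 12, 6 → max 12
A4 regrets: 7, 11, 14, 4, 13 → max 14
A5 regrets: 1, 0, 7, 0, 0 → max 7
A6 regrets: 0, 4, 8, 3, 0 → max 8
A7 regrets: 0, 7, 10, 13, 10 → max 13
Smallest max regret = 3 → A2.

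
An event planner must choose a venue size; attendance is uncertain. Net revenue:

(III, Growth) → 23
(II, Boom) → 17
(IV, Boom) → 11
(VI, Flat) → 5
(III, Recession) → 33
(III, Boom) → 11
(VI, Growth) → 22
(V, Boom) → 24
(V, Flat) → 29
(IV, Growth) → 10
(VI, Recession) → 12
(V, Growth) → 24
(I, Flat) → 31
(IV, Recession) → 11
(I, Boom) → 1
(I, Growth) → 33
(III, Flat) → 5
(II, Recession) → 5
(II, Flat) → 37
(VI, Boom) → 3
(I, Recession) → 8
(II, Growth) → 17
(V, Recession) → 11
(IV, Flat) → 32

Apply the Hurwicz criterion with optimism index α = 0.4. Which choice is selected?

IV

I: 0.4·33 + 0.6·1 = 13.8
II: 0.4·37 + 0.6·5 = 17.8
III: 0.4·33 + 0.6·5 = 16.2
IV: 0.4·32 + 0.6·10 = 18.8
V: 0.4·29 + 0.6·11 = 18.2
VI: 0.4·22 + 0.6·3 = 10.6
Highest Hurwicz score = 18.8 → IV.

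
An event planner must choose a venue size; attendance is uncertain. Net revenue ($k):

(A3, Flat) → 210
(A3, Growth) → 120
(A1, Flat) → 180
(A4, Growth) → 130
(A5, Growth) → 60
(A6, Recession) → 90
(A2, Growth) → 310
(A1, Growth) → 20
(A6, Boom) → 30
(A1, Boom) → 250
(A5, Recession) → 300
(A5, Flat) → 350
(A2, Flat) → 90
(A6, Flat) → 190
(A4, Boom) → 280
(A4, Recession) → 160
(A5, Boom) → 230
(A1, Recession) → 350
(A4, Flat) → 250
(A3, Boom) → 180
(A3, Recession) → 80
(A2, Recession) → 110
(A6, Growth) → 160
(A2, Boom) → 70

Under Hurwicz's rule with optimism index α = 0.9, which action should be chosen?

A1: 0.9·350 + 0.1·20 = 317
A2: 0.9·310 + 0.1·70 = 286
A3: 0.9·210 + 0.1·80 = 197
A4: 0.9·280 + 0.1·130 = 265
A5: 0.9·350 + 0.1·60 = 321
A6: 0.9·190 + 0.1·30 = 174
Highest Hurwicz score = 321 → A5.

A5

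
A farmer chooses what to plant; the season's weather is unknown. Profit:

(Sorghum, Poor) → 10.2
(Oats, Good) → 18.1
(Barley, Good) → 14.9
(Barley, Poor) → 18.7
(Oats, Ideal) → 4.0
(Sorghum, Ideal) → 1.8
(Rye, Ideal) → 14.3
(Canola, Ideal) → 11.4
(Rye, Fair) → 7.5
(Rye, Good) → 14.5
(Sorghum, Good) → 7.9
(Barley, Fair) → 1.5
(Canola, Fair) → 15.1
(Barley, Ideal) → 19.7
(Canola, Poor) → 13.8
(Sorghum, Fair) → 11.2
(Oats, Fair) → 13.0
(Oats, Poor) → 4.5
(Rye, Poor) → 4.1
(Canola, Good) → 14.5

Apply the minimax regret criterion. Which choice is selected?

Column bests: Poor=18.7, Fair=15.1, Good=18.1, Ideal=19.7.
Canola regrets: 4.9, 0.0, 3.6, 8.3 → max 8.3
Barley regrets: 0.0, 13.6, 3.2, 0.0 → max 13.6
Sorghum regrets: 8.5, 3.9, 10.2, 17.9 → max 17.9
Oats regrets: 14.2, 2.1, 0.0, 15.7 → max 15.7
Rye regrets: 14.6, 7.6, 3.6, 5.4 → max 14.6
Smallest max regret = 8.3 → Canola.

Canola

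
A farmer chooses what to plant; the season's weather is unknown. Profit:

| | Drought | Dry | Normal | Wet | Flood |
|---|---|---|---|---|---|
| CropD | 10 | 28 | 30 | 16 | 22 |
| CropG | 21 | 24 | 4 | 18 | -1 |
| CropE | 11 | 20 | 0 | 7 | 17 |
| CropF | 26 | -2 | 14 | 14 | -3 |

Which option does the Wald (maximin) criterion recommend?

CropD

Row minima: CropD=10, CropG=-1, CropE=0, CropF=-3
Best worst-case = 10 → CropD.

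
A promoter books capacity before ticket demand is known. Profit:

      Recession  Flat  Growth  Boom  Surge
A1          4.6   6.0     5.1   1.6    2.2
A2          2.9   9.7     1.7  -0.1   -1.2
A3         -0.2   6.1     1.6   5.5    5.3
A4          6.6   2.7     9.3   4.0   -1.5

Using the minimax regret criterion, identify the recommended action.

Column bests: Recession=6.6, Flat=9.7, Growth=9.3, Boom=5.5, Surge=5.3.
A1 regrets: 2.0, 3.7, 4.2, 3.9, 3.1 → max 4.2
A2 regrets: 3.7, 0.0, 7.6, 5.6, 6.5 → max 7.6
A3 regrets: 6.8, 3.6, 7.7, 0.0, 0.0 → max 7.7
A4 regrets: 0.0, 7.0, 0.0, 1.5, 6.8 → max 7.0
Smallest max regret = 4.2 → A1.

A1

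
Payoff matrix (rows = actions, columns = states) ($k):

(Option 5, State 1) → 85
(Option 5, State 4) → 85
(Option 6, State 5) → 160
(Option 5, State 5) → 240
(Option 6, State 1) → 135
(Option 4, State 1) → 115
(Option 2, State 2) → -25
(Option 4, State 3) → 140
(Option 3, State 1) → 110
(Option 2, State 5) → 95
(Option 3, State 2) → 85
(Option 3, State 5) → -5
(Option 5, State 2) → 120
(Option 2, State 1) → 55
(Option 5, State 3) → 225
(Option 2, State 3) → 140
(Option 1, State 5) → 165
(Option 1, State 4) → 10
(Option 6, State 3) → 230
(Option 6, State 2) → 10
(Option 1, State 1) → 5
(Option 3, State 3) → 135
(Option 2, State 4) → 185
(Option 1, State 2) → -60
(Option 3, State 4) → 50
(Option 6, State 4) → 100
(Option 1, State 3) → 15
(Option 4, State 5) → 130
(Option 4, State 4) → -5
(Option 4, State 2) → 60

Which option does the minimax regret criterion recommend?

Column bests: State 1=135, State 2=120, State 3=230, State 4=185, State 5=240.
Option 1 regrets: 130, 180, 215, 175, 75 → max 215
Option 2 regrets: 80, 145, 90, 0, 145 → max 145
Option 3 regrets: 25, 35, 95, 135, 245 → max 245
Option 4 regrets: 20, 60, 90, 190, 110 → max 190
Option 5 regrets: 50, 0, 5, 100, 0 → max 100
Option 6 regrets: 0, 110, 0, 85, 80 → max 110
Smallest max regret = 100 → Option 5.

Option 5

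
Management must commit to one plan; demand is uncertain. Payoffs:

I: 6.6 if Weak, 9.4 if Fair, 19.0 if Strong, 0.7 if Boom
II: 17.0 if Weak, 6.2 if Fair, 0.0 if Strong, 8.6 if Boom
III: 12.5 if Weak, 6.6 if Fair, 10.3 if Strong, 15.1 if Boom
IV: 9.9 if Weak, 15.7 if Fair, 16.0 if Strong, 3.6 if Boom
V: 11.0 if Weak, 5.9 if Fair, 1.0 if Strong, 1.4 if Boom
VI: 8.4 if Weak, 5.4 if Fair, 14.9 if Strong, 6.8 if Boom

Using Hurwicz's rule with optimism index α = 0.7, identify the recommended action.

I

I: 0.7·19.0 + 0.3·0.7 = 13.51
II: 0.7·17.0 + 0.3·0.0 = 11.9
III: 0.7·15.1 + 0.3·6.6 = 12.55
IV: 0.7·16.0 + 0.3·3.6 = 12.28
V: 0.7·11.0 + 0.3·1.0 = 8
VI: 0.7·14.9 + 0.3·5.4 = 12.05
Highest Hurwicz score = 13.51 → I.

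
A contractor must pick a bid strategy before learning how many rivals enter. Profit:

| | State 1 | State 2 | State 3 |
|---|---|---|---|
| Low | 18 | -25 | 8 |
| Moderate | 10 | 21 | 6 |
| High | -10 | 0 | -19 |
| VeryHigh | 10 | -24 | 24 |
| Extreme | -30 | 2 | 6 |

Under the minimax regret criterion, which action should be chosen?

Column bests: State 1=18, State 2=21, State 3=24.
Low regrets: 0, 46, 16 → max 46
Moderate regrets: 8, 0, 18 → max 18
High regrets: 28, 21, 43 → max 43
VeryHigh regrets: 8, 45, 0 → max 45
Extreme regrets: 48, 19, 18 → max 48
Smallest max regret = 18 → Moderate.

Moderate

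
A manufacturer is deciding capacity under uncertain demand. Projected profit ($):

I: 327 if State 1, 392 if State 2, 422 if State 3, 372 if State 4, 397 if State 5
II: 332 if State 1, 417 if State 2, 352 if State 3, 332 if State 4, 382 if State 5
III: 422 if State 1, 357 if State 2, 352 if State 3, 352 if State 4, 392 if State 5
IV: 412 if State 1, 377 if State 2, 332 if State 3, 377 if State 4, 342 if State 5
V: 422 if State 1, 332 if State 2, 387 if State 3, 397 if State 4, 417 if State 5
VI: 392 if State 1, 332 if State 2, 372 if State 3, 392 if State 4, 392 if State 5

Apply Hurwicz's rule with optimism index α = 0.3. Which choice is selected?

I: 0.3·422 + 0.7·327 = 355.5
II: 0.3·417 + 0.7·332 = 357.5
III: 0.3·422 + 0.7·352 = 373
IV: 0.3·412 + 0.7·332 = 356
V: 0.3·422 + 0.7·332 = 359
VI: 0.3·392 + 0.7·332 = 350
Highest Hurwicz score = 373 → III.

III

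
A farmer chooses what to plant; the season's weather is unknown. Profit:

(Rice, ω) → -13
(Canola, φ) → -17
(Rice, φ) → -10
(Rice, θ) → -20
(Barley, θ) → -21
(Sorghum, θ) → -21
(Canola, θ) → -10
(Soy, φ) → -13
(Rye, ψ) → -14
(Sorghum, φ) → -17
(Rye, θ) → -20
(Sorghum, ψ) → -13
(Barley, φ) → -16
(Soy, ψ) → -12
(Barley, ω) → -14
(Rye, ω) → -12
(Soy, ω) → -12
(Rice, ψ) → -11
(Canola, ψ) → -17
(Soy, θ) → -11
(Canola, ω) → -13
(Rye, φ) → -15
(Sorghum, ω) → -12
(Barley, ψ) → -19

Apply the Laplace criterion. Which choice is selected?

Soy

Row averages: Rice=-13.5, Rye=-15.25, Barley=-17.5, Sorghum=-15.75, Canola=-14.25, Soy=-12
Highest average = -12 → Soy.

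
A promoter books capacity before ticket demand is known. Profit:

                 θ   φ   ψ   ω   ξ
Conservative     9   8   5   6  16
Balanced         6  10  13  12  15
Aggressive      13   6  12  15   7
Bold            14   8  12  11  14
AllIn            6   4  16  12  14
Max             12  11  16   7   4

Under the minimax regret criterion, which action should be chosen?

Bold

Column bests: θ=14, φ=11, ψ=16, ω=15, ξ=16.
Conservative regrets: 5, 3, 11, 9, 0 → max 11
Balanced regrets: 8, 1, 3, 3, 1 → max 8
Aggressive regrets: 1, 5, 4, 0, 9 → max 9
Bold regrets: 0, 3, 4, 4, 2 → max 4
AllIn regrets: 8, 7, 0, 3, 2 → max 8
Max regrets: 2, 0, 0, 8, 12 → max 12
Smallest max regret = 4 → Bold.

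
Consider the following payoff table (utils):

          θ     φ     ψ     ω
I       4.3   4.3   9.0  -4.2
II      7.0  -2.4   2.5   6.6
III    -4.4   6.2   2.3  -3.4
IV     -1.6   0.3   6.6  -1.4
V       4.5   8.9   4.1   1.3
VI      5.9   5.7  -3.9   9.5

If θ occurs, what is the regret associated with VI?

1.1

Best payoff under θ is 7.0.
Regret = 7.0 − 5.9 = 1.1.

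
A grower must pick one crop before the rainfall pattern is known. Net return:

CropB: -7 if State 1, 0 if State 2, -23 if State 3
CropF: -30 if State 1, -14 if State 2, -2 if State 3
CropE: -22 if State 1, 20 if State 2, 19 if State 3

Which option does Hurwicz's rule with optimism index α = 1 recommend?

CropE

CropB: 1·0 + 0·(-23) = 0
CropF: 1·(-2) + 0·(-30) = -2
CropE: 1·20 + 0·(-22) = 20
Highest Hurwicz score = 20 → CropE.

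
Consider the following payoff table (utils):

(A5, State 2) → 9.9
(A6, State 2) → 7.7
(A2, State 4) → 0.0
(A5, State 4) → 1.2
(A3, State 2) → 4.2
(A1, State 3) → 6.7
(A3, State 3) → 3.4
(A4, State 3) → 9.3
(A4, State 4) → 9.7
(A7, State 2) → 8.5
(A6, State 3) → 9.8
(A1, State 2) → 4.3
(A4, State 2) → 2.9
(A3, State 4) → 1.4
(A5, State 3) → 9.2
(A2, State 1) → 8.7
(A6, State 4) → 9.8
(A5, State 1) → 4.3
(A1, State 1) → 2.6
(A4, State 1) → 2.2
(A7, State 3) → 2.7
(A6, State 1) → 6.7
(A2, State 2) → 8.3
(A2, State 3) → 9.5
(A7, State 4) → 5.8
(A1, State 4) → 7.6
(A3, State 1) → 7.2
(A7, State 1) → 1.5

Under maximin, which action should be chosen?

Row minima: A1=2.6, A2=0.0, A3=1.4, A4=2.2, A5=1.2, A6=6.7, A7=1.5
Best worst-case = 6.7 → A6.

A6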